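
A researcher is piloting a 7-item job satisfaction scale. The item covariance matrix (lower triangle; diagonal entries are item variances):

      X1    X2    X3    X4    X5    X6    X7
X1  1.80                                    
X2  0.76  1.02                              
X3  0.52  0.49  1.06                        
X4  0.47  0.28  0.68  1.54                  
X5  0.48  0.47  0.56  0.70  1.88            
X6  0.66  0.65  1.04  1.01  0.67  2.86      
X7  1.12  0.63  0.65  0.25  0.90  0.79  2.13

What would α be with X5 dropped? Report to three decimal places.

Remaining items: X1, X2, X3, X4, X6, X7 (k = 6).
sum of item variances = 1.80 + 1.02 + 1.06 + 1.54 + 2.86 + 2.13 = 10.41
σ²_total = 10.41 + 2 × 10.00 = 30.41
α (item deleted) = (6/5)·(1 − 10.41/30.41) = 0.789

α = 0.789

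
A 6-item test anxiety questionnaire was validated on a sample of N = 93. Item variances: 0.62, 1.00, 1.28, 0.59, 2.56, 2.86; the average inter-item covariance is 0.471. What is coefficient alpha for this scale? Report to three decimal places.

α = 0.736

Σσᵢ² = 0.62 + 1.00 + 1.28 + 0.59 + 2.56 + 2.86 = 8.91
Sum of the 15 distinct covariances = 15 × 0.471 = 7.065
Var(T) = Σσᵢ² + 2·Σcov = 8.91 + 2 × 7.065 = 23.040
α = (6/5)·(1 − 8.91/23.040) = 0.736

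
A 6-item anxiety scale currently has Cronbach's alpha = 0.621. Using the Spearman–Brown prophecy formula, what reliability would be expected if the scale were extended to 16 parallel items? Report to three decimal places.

predicted reliability = 0.814

Length factor m = 16/6 = 2.6667
α' = m·α / (1 + (m−1)·α)
   = 16/6 × 0.621 / (1 + (16/6 − 1) × 0.621)
   = 1.6560 / 2.0350 = 0.814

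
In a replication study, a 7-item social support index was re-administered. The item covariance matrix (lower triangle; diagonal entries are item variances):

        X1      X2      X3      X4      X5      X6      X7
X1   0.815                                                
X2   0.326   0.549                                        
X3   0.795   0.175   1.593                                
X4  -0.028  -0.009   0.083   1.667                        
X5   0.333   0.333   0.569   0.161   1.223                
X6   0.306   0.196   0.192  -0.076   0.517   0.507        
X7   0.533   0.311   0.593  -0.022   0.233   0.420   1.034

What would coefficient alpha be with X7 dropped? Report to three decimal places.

Remaining items: X1, X2, X3, X4, X5, X6 (k = 6).
sum of item variances = 0.815 + 0.549 + 1.593 + 1.667 + 1.223 + 0.507 = 6.354
σ²_total = 6.354 + 2 × 3.873 = 14.100
α (item deleted) = (6/5)·(1 − 6.354/14.100) = 0.659

coefficient alpha = 0.659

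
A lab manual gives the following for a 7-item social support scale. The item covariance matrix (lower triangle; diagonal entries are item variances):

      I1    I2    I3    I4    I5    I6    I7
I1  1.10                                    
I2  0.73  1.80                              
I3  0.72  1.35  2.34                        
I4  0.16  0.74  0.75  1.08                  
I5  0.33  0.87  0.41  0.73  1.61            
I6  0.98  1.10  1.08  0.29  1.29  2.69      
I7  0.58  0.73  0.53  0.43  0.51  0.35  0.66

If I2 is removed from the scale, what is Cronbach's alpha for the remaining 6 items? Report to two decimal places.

Cronbach's alpha = 0.79

Remaining items: I1, I3, I4, I5, I6, I7 (k = 6).
sum of item variances = 1.10 + 2.34 + 1.08 + 1.61 + 2.69 + 0.66 = 9.48
σ²_total = 9.48 + 2 × 9.14 = 27.76
α (item deleted) = (6/5)·(1 − 9.48/27.76) = 0.79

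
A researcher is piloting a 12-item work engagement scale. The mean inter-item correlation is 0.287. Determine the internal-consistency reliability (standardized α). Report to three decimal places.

standardized α = 0.828

Standardized α = k·r̄ / (1 + (k−1)·r̄) = 12 × 0.287 / (1 + 11 × 0.287)
  = 3.4440 / 4.1570 = 0.828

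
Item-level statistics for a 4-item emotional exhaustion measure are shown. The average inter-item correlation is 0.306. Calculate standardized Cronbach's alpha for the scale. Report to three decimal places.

standardized Cronbach's alpha = 0.638

Standardized α = k·r̄ / (1 + (k−1)·r̄) = 4 × 0.306 / (1 + 3 × 0.306)
  = 1.2240 / 1.9180 = 0.638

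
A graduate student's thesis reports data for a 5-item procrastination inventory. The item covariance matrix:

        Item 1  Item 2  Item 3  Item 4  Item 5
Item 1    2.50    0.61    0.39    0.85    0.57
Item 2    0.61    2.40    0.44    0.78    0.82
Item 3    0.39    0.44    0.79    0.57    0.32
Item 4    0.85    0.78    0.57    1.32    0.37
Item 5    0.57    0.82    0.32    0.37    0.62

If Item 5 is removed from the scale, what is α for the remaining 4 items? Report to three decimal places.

α = 0.679

Remaining items: Item 1, Item 2, Item 3, Item 4 (k = 4).
sum of item variances = 2.50 + 2.40 + 0.79 + 1.32 = 7.01
σ²_T = 7.01 + 2 × 3.64 = 14.29
α (item deleted) = (4/3)·(1 − 7.01/14.29) = 0.679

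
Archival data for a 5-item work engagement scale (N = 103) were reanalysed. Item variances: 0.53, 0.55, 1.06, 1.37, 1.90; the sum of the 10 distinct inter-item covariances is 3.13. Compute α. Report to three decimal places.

Σσᵢ² = 0.53 + 0.55 + 1.06 + 1.37 + 1.90 = 5.41
Sum of distinct covariances = 3.13
σ²_T = Σσᵢ² + 2·Σcov = 5.41 + 2 × 3.13 = 11.67
α = (5/4)·(1 − 5.41/11.67) = 0.671

α = 0.671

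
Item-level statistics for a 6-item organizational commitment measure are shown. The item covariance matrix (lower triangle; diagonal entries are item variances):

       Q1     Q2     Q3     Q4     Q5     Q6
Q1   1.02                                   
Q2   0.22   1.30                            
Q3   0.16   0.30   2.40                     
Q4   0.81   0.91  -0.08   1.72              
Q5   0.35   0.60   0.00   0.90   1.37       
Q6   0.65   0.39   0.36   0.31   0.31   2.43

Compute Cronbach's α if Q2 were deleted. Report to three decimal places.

Remaining items: Q1, Q3, Q4, Q5, Q6 (k = 5).
ΣVar(i) = 1.02 + 2.40 + 1.72 + 1.37 + 2.43 = 8.94
Var(T) = 8.94 + 2 × 3.77 = 16.48
α (item deleted) = (5/4)·(1 − 8.94/16.48) = 0.572

Cronbach's α = 0.572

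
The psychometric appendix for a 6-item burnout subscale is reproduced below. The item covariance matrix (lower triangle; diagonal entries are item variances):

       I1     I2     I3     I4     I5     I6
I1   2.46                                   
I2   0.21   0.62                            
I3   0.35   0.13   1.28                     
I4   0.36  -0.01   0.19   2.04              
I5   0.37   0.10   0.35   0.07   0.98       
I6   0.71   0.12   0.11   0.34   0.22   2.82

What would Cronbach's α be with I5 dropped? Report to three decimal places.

Cronbach's α = 0.441

Remaining items: I1, I2, I3, I4, I6 (k = 5).
Σσᵢ² = 2.46 + 0.62 + 1.28 + 2.04 + 2.82 = 9.22
σ²_T = 9.22 + 2 × 2.51 = 14.24
α (item deleted) = (5/4)·(1 − 9.22/14.24) = 0.441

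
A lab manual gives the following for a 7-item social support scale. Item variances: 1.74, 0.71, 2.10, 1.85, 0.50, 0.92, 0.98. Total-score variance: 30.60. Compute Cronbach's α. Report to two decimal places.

Cronbach's α = 0.83

Σσ²ᵢ = 1.74 + 0.71 + 2.10 + 1.85 + 0.50 + 0.92 + 0.98 = 8.80
α = (k/(k−1))·(1 − Σσ²ᵢ/Var(T)) = (7/6)·(1 − 8.80/30.60) = 0.83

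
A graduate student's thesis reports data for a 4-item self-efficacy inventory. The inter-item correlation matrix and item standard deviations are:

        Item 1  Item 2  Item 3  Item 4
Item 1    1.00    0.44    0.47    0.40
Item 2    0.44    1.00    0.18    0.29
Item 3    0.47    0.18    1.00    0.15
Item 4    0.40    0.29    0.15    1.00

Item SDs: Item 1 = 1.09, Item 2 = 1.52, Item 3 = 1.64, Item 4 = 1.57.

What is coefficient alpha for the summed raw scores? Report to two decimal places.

coefficient alpha = 0.62

Σσ²ᵢ = 1.09² + 1.52² + 1.64² + 1.57² = 8.6530
Covariances σ_ij = r_ij · s_i · s_j:
  σ(Item 1,Item 2) = 0.44 × 1.09 × 1.52 = 0.7290
  σ(Item 1,Item 3) = 0.47 × 1.09 × 1.64 = 0.8402
  σ(Item 1,Item 4) = 0.40 × 1.09 × 1.57 = 0.6845
  σ(Item 2,Item 3) = 0.18 × 1.52 × 1.64 = 0.4487
  σ(Item 2,Item 4) = 0.29 × 1.52 × 1.57 = 0.6921
  σ(Item 3,Item 4) = 0.15 × 1.64 × 1.57 = 0.3862
σ²_T = Σσ²ᵢ + 2·Σσ_ij = 8.6530 + 2 × 3.7807 = 16.2144
α = (4/3)·(1 − 8.6530/16.2144) = 0.62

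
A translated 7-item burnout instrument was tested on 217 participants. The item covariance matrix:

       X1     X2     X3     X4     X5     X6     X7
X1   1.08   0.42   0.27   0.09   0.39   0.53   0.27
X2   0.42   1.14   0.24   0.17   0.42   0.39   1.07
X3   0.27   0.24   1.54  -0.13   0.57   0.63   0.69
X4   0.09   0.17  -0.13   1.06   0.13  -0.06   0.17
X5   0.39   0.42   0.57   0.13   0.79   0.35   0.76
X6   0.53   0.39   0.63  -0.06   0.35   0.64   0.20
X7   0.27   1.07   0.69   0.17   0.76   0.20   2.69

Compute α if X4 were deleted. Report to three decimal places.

Remaining items: X1, X2, X3, X5, X6, X7 (k = 6).
Σσᵢ² = 1.08 + 1.14 + 1.54 + 0.79 + 0.64 + 2.69 = 7.88
σ²_total = 7.88 + 2 × 7.20 = 22.28
α (item deleted) = (6/5)·(1 − 7.88/22.28) = 0.776

α = 0.776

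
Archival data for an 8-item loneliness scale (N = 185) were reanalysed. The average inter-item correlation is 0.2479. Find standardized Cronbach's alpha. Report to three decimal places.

standardized Cronbach's alpha = 0.725

Standardized α = k·r̄ / (1 + (k−1)·r̄) = 8 × 0.2479 / (1 + 7 × 0.2479)
  = 1.9832 / 2.7353 = 0.725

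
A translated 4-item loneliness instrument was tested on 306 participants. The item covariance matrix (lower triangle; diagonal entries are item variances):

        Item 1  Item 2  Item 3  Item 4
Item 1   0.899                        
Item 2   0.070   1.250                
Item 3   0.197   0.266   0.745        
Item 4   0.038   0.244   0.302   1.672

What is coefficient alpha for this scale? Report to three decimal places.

coefficient alpha = 0.438

ΣVar(i) = 0.899 + 1.250 + 0.745 + 1.672 = 4.566
Sum of the distinct covariances = 1.117
total variance = 4.566 + 2 × 1.117 = 6.800
α = (k/(k−1))·(1 − ΣVar(i)/total variance) = (4/3)·(1 − 4.566/6.800) = 0.438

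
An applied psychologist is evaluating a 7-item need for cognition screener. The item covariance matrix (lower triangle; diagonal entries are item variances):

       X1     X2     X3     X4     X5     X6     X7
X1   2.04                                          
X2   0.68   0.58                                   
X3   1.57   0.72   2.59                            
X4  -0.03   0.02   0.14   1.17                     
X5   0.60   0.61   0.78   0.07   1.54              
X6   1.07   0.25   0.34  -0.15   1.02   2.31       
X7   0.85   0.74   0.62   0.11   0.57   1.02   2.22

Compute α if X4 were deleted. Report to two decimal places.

Remaining items: X1, X2, X3, X5, X6, X7 (k = 6).
sum of item variances = 2.04 + 0.58 + 2.59 + 1.54 + 2.31 + 2.22 = 11.28
Var(T) = 11.28 + 2 × 11.44 = 34.16
α (item deleted) = (6/5)·(1 − 11.28/34.16) = 0.80

α = 0.80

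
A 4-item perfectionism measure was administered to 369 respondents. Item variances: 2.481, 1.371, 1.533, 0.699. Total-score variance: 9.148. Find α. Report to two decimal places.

α = 0.45

Σσᵢ² = 2.481 + 1.371 + 1.533 + 0.699 = 6.084
α = (k/(k−1))·(1 − Σσᵢ²/total variance) = (4/3)·(1 − 6.084/9.148) = 0.45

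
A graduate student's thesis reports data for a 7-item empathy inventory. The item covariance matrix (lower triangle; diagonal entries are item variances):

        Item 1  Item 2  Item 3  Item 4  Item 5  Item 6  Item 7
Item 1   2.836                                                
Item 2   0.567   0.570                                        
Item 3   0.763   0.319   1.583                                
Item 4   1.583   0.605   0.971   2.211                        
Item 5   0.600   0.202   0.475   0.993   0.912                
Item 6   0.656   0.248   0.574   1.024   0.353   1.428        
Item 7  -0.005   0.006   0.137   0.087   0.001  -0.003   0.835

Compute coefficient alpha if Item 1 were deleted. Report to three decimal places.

coefficient alpha = 0.737

Remaining items: Item 2, Item 3, Item 4, Item 5, Item 6, Item 7 (k = 6).
Σσᵢ² = 0.570 + 1.583 + 2.211 + 0.912 + 1.428 + 0.835 = 7.539
total variance = 7.539 + 2 × 5.992 = 19.523
α (item deleted) = (6/5)·(1 − 7.539/19.523) = 0.737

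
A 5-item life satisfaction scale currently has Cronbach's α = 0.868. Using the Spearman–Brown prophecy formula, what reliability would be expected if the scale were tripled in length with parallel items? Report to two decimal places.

Length factor m = 3
α' = m·α / (1 + (m−1)·α)
   = 3 × 0.868 / (1 + (3 − 1) × 0.868)
   = 2.6040 / 2.7360 = 0.95

predicted reliability = 0.95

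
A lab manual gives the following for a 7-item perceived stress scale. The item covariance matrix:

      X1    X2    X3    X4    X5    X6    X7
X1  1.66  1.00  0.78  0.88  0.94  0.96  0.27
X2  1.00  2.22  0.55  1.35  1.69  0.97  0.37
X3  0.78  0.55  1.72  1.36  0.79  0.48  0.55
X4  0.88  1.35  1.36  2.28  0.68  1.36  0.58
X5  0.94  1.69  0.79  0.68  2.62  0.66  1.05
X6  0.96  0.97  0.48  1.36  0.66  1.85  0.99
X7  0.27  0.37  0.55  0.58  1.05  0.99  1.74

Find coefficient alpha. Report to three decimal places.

sum of item variances = 1.66 + 2.22 + 1.72 + 2.28 + 2.62 + 1.85 + 1.74 = 14.09
Sum of off-diagonal covariances = 18.26
total variance = 14.09 + 2 × 18.26 = 50.61
α = (k/(k−1))·(1 − sum of item variances/total variance) = (7/6)·(1 − 14.09/50.61) = 0.842

α = 0.842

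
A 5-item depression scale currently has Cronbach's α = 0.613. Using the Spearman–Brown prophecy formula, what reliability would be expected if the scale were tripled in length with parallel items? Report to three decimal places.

Length factor m = 3
α' = m·α / (1 + (m−1)·α)
   = 3 × 0.613 / (1 + (3 − 1) × 0.613)
   = 1.8390 / 2.2260 = 0.826

predicted reliability = 0.826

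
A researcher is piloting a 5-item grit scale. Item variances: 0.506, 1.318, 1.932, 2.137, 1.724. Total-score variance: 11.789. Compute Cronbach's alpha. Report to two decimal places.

Σσ²ᵢ = 0.506 + 1.318 + 1.932 + 2.137 + 1.724 = 7.617
α = (k/(k−1))·(1 − Σσ²ᵢ/σ²_total) = (5/4)·(1 − 7.617/11.789) = 0.44

Cronbach's alpha = 0.44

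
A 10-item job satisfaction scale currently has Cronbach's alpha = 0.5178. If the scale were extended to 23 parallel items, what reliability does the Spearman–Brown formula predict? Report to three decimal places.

predicted reliability = 0.712

Length factor m = 23/10 = 2.3000
α' = m·α / (1 + (m−1)·α)
   = 23/10 × 0.5178 / (1 + (23/10 − 1) × 0.5178)
   = 1.1909 / 1.6731 = 0.712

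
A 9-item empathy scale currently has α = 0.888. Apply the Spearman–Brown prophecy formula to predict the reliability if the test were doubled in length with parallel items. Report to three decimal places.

predicted reliability = 0.941

Length factor m = 2
α' = m·α / (1 + (m−1)·α)
   = 2 × 0.888 / (1 + (2 − 1) × 0.888)
   = 1.7760 / 1.8880 = 0.941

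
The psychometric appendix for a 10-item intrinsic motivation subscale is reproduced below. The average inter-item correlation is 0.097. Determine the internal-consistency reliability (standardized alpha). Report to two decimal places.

α = 0.52

Standardized α = k·r̄ / (1 + (k−1)·r̄) = 10 × 0.097 / (1 + 9 × 0.097)
  = 0.9700 / 1.8730 = 0.52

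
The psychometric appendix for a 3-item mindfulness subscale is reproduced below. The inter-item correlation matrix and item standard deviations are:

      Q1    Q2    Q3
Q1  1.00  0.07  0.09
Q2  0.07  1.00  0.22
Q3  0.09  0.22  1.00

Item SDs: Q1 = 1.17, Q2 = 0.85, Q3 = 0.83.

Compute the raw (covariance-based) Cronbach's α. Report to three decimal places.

α = 0.275

Σσ²ᵢ = 1.17² + 0.85² + 0.83² = 2.7803
Covariances σ_ij = r_ij · s_i · s_j:
  σ(Q1,Q2) = 0.07 × 1.17 × 0.85 = 0.0696
  σ(Q1,Q3) = 0.09 × 1.17 × 0.83 = 0.0874
  σ(Q2,Q3) = 0.22 × 0.85 × 0.83 = 0.1552
σ²_T = Σσ²ᵢ + 2·Σσ_ij = 2.7803 + 2 × 0.3122 = 3.4047
α = (3/2)·(1 − 2.7803/3.4047) = 0.275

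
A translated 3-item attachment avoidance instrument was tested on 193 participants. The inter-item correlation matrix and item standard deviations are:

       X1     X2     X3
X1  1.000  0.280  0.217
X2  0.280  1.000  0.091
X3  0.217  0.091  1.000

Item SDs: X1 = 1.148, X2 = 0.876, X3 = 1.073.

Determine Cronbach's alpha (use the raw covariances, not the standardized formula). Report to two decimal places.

Σσ²ᵢ = 1.148² + 0.876² + 1.073² = 3.2366
Covariances σ_ij = r_ij · s_i · s_j:
  σ(X1,X2) = 0.280 × 1.148 × 0.876 = 0.2816
  σ(X1,X3) = 0.217 × 1.148 × 1.073 = 0.2673
  σ(X2,X3) = 0.091 × 0.876 × 1.073 = 0.0855
σ²_T = Σσ²ᵢ + 2·Σσ_ij = 3.2366 + 2 × 0.6344 = 4.5054
α = (3/2)·(1 − 3.2366/4.5054) = 0.42

α = 0.42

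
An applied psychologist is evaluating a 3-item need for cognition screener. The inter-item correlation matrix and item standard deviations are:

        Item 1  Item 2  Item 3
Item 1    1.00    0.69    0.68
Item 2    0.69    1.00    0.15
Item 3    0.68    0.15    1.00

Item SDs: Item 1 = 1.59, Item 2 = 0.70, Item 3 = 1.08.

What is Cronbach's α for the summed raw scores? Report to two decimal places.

α = 0.74

Σσ²ᵢ = 1.59² + 0.70² + 1.08² = 4.1845
Covariances σ_ij = r_ij · s_i · s_j:
  σ(Item 1,Item 2) = 0.69 × 1.59 × 0.70 = 0.7680
  σ(Item 1,Item 3) = 0.68 × 1.59 × 1.08 = 1.1677
  σ(Item 2,Item 3) = 0.15 × 0.70 × 1.08 = 0.1134
σ²_T = Σσ²ᵢ + 2·Σσ_ij = 4.1845 + 2 × 2.0491 = 8.2827
α = (3/2)·(1 − 4.1845/8.2827) = 0.74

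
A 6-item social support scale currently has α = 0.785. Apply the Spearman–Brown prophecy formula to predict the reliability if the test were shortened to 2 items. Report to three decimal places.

Length factor m = 2/6 = 0.3333
α' = m·α / (1 − (1−m)·α)
   = 2/6 × 0.785 / (1 − (1 − 2/6) × 0.785)
   = 0.2617 / 0.4767 = 0.549

predicted reliability = 0.549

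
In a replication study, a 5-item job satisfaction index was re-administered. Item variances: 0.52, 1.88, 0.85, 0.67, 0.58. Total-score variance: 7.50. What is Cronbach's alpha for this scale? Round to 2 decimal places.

Cronbach's alpha = 0.50

ΣVar(i) = 0.52 + 1.88 + 0.85 + 0.67 + 0.58 = 4.50
α = (k/(k−1))·(1 − ΣVar(i)/σ²_total) = (5/4)·(1 − 4.50/7.50) = 0.50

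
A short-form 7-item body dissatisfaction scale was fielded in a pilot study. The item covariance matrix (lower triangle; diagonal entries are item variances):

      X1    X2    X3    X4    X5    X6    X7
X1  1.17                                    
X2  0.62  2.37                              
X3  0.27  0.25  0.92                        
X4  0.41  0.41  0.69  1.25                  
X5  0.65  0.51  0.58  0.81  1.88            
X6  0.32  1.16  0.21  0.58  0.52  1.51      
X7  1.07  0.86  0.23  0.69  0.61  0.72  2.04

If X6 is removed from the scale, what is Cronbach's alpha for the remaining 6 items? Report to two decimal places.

Cronbach's alpha = 0.77

Remaining items: X1, X2, X3, X4, X5, X7 (k = 6).
Σσᵢ² = 1.17 + 2.37 + 0.92 + 1.25 + 1.88 + 2.04 = 9.63
total variance = 9.63 + 2 × 8.66 = 26.95
α (item deleted) = (6/5)·(1 − 9.63/26.95) = 0.77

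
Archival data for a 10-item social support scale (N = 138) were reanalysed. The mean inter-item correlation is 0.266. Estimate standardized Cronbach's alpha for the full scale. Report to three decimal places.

α = 0.784

Standardized α = k·r̄ / (1 + (k−1)·r̄) = 10 × 0.266 / (1 + 9 × 0.266)
  = 2.6600 / 3.3940 = 0.784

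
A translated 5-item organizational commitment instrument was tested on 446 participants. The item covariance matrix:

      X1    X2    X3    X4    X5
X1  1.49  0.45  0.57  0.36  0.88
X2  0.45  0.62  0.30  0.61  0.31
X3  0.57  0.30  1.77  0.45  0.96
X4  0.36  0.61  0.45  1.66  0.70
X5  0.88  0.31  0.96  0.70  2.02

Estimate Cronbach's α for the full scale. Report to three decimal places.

α = 0.746

ΣVar(i) = 1.49 + 0.62 + 1.77 + 1.66 + 2.02 = 7.56
Σ_{i<j} σ_ij = 5.59
Var(T) = 7.56 + 2 × 5.59 = 18.74
α = (k/(k−1))·(1 − ΣVar(i)/Var(T)) = (5/4)·(1 − 7.56/18.74) = 0.746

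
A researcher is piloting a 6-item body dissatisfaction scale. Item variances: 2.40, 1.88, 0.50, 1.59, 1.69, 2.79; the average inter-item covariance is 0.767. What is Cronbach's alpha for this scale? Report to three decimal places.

α = 0.815

ΣVar(i) = 2.40 + 1.88 + 0.50 + 1.59 + 1.69 + 2.79 = 10.85
Sum of the 15 distinct covariances = 15 × 0.767 = 11.505
σ²_T = ΣVar(i) + 2·Σcov = 10.85 + 2 × 11.505 = 33.860
α = (6/5)·(1 − 10.85/33.860) = 0.815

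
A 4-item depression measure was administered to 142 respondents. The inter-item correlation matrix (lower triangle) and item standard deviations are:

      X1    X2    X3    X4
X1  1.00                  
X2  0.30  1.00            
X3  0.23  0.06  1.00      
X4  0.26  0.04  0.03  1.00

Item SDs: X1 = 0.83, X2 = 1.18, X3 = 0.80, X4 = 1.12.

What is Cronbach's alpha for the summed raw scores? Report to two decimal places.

Cronbach's alpha = 0.39

Σσ²ᵢ = 0.83² + 1.18² + 0.80² + 1.12² = 3.9757
Covariances σ_ij = r_ij · s_i · s_j:
  σ(X1,X2) = 0.30 × 0.83 × 1.18 = 0.2938
  σ(X1,X3) = 0.23 × 0.83 × 0.80 = 0.1527
  σ(X1,X4) = 0.26 × 0.83 × 1.12 = 0.2417
  σ(X2,X3) = 0.06 × 1.18 × 0.80 = 0.0566
  σ(X2,X4) = 0.04 × 1.18 × 1.12 = 0.0529
  σ(X3,X4) = 0.03 × 0.80 × 1.12 = 0.0269
σ²_T = Σσ²ᵢ + 2·Σσ_ij = 3.9757 + 2 × 0.8246 = 5.6249
α = (4/3)·(1 − 3.9757/5.6249) = 0.39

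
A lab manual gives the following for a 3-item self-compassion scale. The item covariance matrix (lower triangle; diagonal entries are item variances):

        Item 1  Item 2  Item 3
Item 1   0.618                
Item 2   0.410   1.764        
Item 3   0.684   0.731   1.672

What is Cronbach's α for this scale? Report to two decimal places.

ΣVar(i) = 0.618 + 1.764 + 1.672 = 4.054
Σ_{i<j} σ_ij = 1.825
Var(T) = 4.054 + 2 × 1.825 = 7.704
α = (k/(k−1))·(1 − ΣVar(i)/Var(T)) = (3/2)·(1 − 4.054/7.704) = 0.71

α = 0.71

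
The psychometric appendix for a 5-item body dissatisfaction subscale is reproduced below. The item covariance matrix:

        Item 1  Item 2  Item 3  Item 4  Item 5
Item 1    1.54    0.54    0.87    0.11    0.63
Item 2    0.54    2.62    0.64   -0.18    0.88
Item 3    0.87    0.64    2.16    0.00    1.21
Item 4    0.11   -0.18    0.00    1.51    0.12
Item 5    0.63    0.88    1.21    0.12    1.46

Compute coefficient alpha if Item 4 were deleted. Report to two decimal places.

Remaining items: Item 1, Item 2, Item 3, Item 5 (k = 4).
Σσ²ᵢ = 1.54 + 2.62 + 2.16 + 1.46 = 7.78
σ²_T = 7.78 + 2 × 4.77 = 17.32
α (item deleted) = (4/3)·(1 − 7.78/17.32) = 0.73

α = 0.73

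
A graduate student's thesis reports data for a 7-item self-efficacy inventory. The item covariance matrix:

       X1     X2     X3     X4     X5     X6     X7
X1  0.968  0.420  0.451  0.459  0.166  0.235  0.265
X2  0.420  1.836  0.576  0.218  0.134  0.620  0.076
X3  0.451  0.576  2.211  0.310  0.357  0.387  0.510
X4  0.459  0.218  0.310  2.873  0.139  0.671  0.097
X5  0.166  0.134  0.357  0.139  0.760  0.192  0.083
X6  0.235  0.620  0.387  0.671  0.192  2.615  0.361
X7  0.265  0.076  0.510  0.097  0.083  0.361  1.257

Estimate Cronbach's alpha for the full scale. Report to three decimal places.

Cronbach's alpha = 0.604

ΣVar(i) = 0.968 + 1.836 + 2.211 + 2.873 + 0.760 + 2.615 + 1.257 = 12.520
Sum of the distinct covariances = 6.727
total variance = 12.520 + 2 × 6.727 = 25.974
α = (k/(k−1))·(1 − ΣVar(i)/total variance) = (7/6)·(1 − 12.520/25.974) = 0.604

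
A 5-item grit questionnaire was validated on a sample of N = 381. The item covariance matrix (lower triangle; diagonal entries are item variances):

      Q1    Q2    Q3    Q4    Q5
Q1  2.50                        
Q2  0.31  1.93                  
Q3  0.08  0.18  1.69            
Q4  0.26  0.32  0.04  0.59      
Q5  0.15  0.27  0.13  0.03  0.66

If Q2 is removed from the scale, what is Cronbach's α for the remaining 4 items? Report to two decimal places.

Remaining items: Q1, Q3, Q4, Q5 (k = 4).
Σσ²ᵢ = 2.50 + 1.69 + 0.59 + 0.66 = 5.44
σ²_total = 5.44 + 2 × 0.69 = 6.82
α (item deleted) = (4/3)·(1 − 5.44/6.82) = 0.27

α = 0.27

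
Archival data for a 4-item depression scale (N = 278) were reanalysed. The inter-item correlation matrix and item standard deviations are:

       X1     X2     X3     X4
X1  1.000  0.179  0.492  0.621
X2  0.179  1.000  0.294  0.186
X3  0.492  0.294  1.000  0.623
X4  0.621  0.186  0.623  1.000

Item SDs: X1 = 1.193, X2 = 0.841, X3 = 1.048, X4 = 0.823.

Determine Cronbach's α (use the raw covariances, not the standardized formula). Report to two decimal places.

α = 0.73

Σσ²ᵢ = 1.193² + 0.841² + 1.048² + 0.823² = 3.9062
Covariances σ_ij = r_ij · s_i · s_j:
  σ(X1,X2) = 0.179 × 1.193 × 0.841 = 0.1796
  σ(X1,X3) = 0.492 × 1.193 × 1.048 = 0.6151
  σ(X1,X4) = 0.621 × 1.193 × 0.823 = 0.6097
  σ(X2,X3) = 0.294 × 0.841 × 1.048 = 0.2591
  σ(X2,X4) = 0.186 × 0.841 × 0.823 = 0.1287
  σ(X3,X4) = 0.623 × 1.048 × 0.823 = 0.5373
σ²_T = Σσ²ᵢ + 2·Σσ_ij = 3.9062 + 2 × 2.3295 = 8.5652
α = (4/3)·(1 − 3.9062/8.5652) = 0.73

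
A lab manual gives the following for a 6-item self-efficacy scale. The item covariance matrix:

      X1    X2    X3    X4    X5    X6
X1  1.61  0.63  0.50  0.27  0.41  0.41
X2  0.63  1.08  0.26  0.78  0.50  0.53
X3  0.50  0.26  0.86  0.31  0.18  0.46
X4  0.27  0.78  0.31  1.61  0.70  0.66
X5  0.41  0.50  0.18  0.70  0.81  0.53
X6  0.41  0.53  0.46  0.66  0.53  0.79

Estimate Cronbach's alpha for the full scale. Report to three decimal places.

sum of item variances = 1.61 + 1.08 + 0.86 + 1.61 + 0.81 + 0.79 = 6.76
Sum of off-diagonal covariances = 7.13
Var(T) = 6.76 + 2 × 7.13 = 21.02
α = (k/(k−1))·(1 − sum of item variances/Var(T)) = (6/5)·(1 − 6.76/21.02) = 0.814

α = 0.814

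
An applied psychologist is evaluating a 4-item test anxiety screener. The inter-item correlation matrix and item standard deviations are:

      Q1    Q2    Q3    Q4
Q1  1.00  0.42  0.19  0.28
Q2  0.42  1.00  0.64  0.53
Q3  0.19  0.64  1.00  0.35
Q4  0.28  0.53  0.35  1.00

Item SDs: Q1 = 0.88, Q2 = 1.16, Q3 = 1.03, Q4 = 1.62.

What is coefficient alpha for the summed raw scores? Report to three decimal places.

Σσ²ᵢ = 0.88² + 1.16² + 1.03² + 1.62² = 5.8053
Covariances σ_ij = r_ij · s_i · s_j:
  σ(Q1,Q2) = 0.42 × 0.88 × 1.16 = 0.4287
  σ(Q1,Q3) = 0.19 × 0.88 × 1.03 = 0.1722
  σ(Q1,Q4) = 0.28 × 0.88 × 1.62 = 0.3992
  σ(Q2,Q3) = 0.64 × 1.16 × 1.03 = 0.7647
  σ(Q2,Q4) = 0.53 × 1.16 × 1.62 = 0.9960
  σ(Q3,Q4) = 0.35 × 1.03 × 1.62 = 0.5840
σ²_T = Σσ²ᵢ + 2·Σσ_ij = 5.8053 + 2 × 3.3448 = 12.4949
α = (4/3)·(1 − 5.8053/12.4949) = 0.714

coefficient alpha = 0.714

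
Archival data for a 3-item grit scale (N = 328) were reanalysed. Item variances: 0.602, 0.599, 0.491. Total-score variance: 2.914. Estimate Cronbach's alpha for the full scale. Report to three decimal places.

Σσᵢ² = 0.602 + 0.599 + 0.491 = 1.692
α = (k/(k−1))·(1 − Σσᵢ²/σ²_T) = (3/2)·(1 − 1.692/2.914) = 0.629

Cronbach's alpha = 0.629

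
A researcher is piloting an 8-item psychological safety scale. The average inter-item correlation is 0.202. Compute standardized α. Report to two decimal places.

α = 0.67

Standardized α = k·r̄ / (1 + (k−1)·r̄) = 8 × 0.202 / (1 + 7 × 0.202)
  = 1.6160 / 2.4140 = 0.67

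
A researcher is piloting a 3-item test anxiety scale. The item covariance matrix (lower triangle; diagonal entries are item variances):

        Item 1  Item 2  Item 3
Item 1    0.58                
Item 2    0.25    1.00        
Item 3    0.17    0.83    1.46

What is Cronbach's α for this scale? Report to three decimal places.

sum of item variances = 0.58 + 1.00 + 1.46 = 3.04
Sum of off-diagonal covariances = 1.25
Var(T) = 3.04 + 2 × 1.25 = 5.54
α = (k/(k−1))·(1 − sum of item variances/Var(T)) = (3/2)·(1 − 3.04/5.54) = 0.677

Cronbach's α = 0.677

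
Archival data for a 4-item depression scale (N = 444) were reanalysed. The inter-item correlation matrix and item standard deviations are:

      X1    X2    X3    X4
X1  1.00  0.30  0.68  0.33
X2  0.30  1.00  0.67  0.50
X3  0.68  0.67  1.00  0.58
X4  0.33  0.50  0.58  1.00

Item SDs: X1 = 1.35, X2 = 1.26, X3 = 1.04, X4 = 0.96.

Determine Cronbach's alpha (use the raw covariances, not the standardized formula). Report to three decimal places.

Σσ²ᵢ = 1.35² + 1.26² + 1.04² + 0.96² = 5.4133
Covariances σ_ij = r_ij · s_i · s_j:
  σ(X1,X2) = 0.30 × 1.35 × 1.26 = 0.5103
  σ(X1,X3) = 0.68 × 1.35 × 1.04 = 0.9547
  σ(X1,X4) = 0.33 × 1.35 × 0.96 = 0.4277
  σ(X2,X3) = 0.67 × 1.26 × 1.04 = 0.8780
  σ(X2,X4) = 0.50 × 1.26 × 0.96 = 0.6048
  σ(X3,X4) = 0.58 × 1.04 × 0.96 = 0.5791
σ²_T = Σσ²ᵢ + 2·Σσ_ij = 5.4133 + 2 × 3.9546 = 13.3225
α = (4/3)·(1 − 5.4133/13.3225) = 0.792

α = 0.792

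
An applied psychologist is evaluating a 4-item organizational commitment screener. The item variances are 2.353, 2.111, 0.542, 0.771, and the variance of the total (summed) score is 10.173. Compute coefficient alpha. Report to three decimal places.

coefficient alpha = 0.576

Σσᵢ² = 2.353 + 2.111 + 0.542 + 0.771 = 5.777
α = (k/(k−1))·(1 − Σσᵢ²/σ²_T) = (4/3)·(1 − 5.777/10.173) = 0.576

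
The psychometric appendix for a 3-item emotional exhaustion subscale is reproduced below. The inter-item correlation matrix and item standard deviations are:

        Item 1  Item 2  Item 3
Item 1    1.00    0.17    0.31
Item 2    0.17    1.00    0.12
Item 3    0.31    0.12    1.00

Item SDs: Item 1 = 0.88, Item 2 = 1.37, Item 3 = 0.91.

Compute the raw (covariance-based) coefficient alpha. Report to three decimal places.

Σσ²ᵢ = 0.88² + 1.37² + 0.91² = 3.4794
Covariances σ_ij = r_ij · s_i · s_j:
  σ(Item 1,Item 2) = 0.17 × 0.88 × 1.37 = 0.2050
  σ(Item 1,Item 3) = 0.31 × 0.88 × 0.91 = 0.2482
  σ(Item 2,Item 3) = 0.12 × 1.37 × 0.91 = 0.1496
σ²_T = Σσ²ᵢ + 2·Σσ_ij = 3.4794 + 2 × 0.6028 = 4.6850
α = (3/2)·(1 − 3.4794/4.6850) = 0.386

coefficient alpha = 0.386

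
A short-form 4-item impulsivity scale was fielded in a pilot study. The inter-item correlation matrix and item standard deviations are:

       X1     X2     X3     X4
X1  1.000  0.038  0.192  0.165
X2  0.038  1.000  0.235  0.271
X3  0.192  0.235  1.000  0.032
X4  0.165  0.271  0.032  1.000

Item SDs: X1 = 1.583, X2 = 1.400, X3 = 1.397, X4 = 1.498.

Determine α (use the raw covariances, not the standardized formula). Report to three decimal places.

α = 0.421

Σσ²ᵢ = 1.583² + 1.400² + 1.397² + 1.498² = 8.6615
Covariances σ_ij = r_ij · s_i · s_j:
  σ(X1,X2) = 0.038 × 1.583 × 1.400 = 0.0842
  σ(X1,X3) = 0.192 × 1.583 × 1.397 = 0.4246
  σ(X1,X4) = 0.165 × 1.583 × 1.498 = 0.3913
  σ(X2,X3) = 0.235 × 1.400 × 1.397 = 0.4596
  σ(X2,X4) = 0.271 × 1.400 × 1.498 = 0.5683
  σ(X3,X4) = 0.032 × 1.397 × 1.498 = 0.0670
σ²_T = Σσ²ᵢ + 2·Σσ_ij = 8.6615 + 2 × 1.9950 = 12.6515
α = (4/3)·(1 − 8.6615/12.6515) = 0.421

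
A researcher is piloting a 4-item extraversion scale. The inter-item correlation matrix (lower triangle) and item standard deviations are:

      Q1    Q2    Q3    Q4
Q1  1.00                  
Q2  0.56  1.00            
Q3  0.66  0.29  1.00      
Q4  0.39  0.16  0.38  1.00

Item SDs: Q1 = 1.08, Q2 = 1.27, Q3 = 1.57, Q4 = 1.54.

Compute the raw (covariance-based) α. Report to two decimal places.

α = 0.71

Σσ²ᵢ = 1.08² + 1.27² + 1.57² + 1.54² = 7.6158
Covariances σ_ij = r_ij · s_i · s_j:
  σ(Q1,Q2) = 0.56 × 1.08 × 1.27 = 0.7681
  σ(Q1,Q3) = 0.66 × 1.08 × 1.57 = 1.1191
  σ(Q1,Q4) = 0.39 × 1.08 × 1.54 = 0.6486
  σ(Q2,Q3) = 0.29 × 1.27 × 1.57 = 0.5782
  σ(Q2,Q4) = 0.16 × 1.27 × 1.54 = 0.3129
  σ(Q3,Q4) = 0.38 × 1.57 × 1.54 = 0.9188
σ²_T = Σσ²ᵢ + 2·Σσ_ij = 7.6158 + 2 × 4.3457 = 16.3072
α = (4/3)·(1 − 7.6158/16.3072) = 0.71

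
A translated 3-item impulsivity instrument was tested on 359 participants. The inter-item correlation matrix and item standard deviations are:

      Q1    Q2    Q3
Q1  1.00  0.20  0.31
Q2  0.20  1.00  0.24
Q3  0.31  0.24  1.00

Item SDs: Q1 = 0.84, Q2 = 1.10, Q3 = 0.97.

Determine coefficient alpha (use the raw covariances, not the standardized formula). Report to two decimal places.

Σσ²ᵢ = 0.84² + 1.10² + 0.97² = 2.8565
Covariances σ_ij = r_ij · s_i · s_j:
  σ(Q1,Q2) = 0.20 × 0.84 × 1.10 = 0.1848
  σ(Q1,Q3) = 0.31 × 0.84 × 0.97 = 0.2526
  σ(Q2,Q3) = 0.24 × 1.10 × 0.97 = 0.2561
σ²_T = Σσ²ᵢ + 2·Σσ_ij = 2.8565 + 2 × 0.6935 = 4.2435
α = (3/2)·(1 − 2.8565/4.2435) = 0.49

α = 0.49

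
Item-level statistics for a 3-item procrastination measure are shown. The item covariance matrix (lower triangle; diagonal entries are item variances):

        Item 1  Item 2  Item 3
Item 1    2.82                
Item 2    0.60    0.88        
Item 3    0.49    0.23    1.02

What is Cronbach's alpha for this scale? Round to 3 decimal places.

Cronbach's alpha = 0.538

ΣVar(i) = 2.82 + 0.88 + 1.02 = 4.72
Σ_{i<j} σ_ij = 1.32
σ²_total = 4.72 + 2 × 1.32 = 7.36
α = (k/(k−1))·(1 − ΣVar(i)/σ²_total) = (3/2)·(1 − 4.72/7.36) = 0.538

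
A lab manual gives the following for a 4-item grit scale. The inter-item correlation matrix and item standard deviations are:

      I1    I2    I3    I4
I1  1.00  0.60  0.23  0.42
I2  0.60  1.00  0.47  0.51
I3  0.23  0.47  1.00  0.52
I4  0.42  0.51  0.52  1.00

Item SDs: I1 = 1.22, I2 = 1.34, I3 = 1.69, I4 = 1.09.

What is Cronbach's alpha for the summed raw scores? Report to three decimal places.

α = 0.755

Σσ²ᵢ = 1.22² + 1.34² + 1.69² + 1.09² = 7.3282
Covariances σ_ij = r_ij · s_i · s_j:
  σ(I1,I2) = 0.60 × 1.22 × 1.34 = 0.9809
  σ(I1,I3) = 0.23 × 1.22 × 1.69 = 0.4742
  σ(I1,I4) = 0.42 × 1.22 × 1.09 = 0.5585
  σ(I2,I3) = 0.47 × 1.34 × 1.69 = 1.0644
  σ(I2,I4) = 0.51 × 1.34 × 1.09 = 0.7449
  σ(I3,I4) = 0.52 × 1.69 × 1.09 = 0.9579
σ²_T = Σσ²ᵢ + 2·Σσ_ij = 7.3282 + 2 × 4.7808 = 16.8898
α = (4/3)·(1 − 7.3282/16.8898) = 0.755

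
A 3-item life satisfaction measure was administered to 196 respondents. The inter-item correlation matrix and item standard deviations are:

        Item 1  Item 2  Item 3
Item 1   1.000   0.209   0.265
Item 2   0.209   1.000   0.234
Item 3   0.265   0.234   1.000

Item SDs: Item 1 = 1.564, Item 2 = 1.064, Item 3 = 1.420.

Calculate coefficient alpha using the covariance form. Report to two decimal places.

coefficient alpha = 0.47

Σσ²ᵢ = 1.564² + 1.064² + 1.420² = 5.5946
Covariances σ_ij = r_ij · s_i · s_j:
  σ(Item 1,Item 2) = 0.209 × 1.564 × 1.064 = 0.3478
  σ(Item 1,Item 3) = 0.265 × 1.564 × 1.420 = 0.5885
  σ(Item 2,Item 3) = 0.234 × 1.064 × 1.420 = 0.3535
σ²_T = Σσ²ᵢ + 2·Σσ_ij = 5.5946 + 2 × 1.2898 = 8.1742
α = (3/2)·(1 − 5.5946/8.1742) = 0.47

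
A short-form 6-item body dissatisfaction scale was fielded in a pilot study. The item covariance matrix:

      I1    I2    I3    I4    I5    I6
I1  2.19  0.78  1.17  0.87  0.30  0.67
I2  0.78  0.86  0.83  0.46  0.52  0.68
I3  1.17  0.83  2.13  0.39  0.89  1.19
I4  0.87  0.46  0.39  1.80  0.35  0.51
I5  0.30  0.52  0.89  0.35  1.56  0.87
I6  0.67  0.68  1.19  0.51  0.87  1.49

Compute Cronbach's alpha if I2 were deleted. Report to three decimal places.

Cronbach's alpha = 0.764

Remaining items: I1, I3, I4, I5, I6 (k = 5).
Σσ²ᵢ = 2.19 + 2.13 + 1.80 + 1.56 + 1.49 = 9.17
σ²_T = 9.17 + 2 × 7.21 = 23.59
α (item deleted) = (5/4)·(1 − 9.17/23.59) = 0.764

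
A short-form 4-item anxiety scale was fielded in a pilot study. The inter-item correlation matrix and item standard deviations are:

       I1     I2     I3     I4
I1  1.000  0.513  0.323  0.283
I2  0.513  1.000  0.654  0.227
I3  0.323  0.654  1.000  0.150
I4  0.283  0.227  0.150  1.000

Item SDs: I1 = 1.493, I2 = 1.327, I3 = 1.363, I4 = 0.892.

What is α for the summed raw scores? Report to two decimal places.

Σσ²ᵢ = 1.493² + 1.327² + 1.363² + 0.892² = 6.6434
Covariances σ_ij = r_ij · s_i · s_j:
  σ(I1,I2) = 0.513 × 1.493 × 1.327 = 1.0164
  σ(I1,I3) = 0.323 × 1.493 × 1.363 = 0.6573
  σ(I1,I4) = 0.283 × 1.493 × 0.892 = 0.3769
  σ(I2,I3) = 0.654 × 1.327 × 1.363 = 1.1829
  σ(I2,I4) = 0.227 × 1.327 × 0.892 = 0.2687
  σ(I3,I4) = 0.150 × 1.363 × 0.892 = 0.1824
σ²_T = Σσ²ᵢ + 2·Σσ_ij = 6.6434 + 2 × 3.6846 = 14.0126
α = (4/3)·(1 − 6.6434/14.0126) = 0.70

α = 0.70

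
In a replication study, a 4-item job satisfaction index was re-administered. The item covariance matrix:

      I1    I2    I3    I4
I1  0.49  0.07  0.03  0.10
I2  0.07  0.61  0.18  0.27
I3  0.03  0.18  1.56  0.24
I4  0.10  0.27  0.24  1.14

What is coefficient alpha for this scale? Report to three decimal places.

sum of item variances = 0.49 + 0.61 + 1.56 + 1.14 = 3.80
Sum of the distinct covariances = 0.89
σ²_T = 3.80 + 2 × 0.89 = 5.58
α = (k/(k−1))·(1 − sum of item variances/σ²_T) = (4/3)·(1 − 3.80/5.58) = 0.425

coefficient alpha = 0.425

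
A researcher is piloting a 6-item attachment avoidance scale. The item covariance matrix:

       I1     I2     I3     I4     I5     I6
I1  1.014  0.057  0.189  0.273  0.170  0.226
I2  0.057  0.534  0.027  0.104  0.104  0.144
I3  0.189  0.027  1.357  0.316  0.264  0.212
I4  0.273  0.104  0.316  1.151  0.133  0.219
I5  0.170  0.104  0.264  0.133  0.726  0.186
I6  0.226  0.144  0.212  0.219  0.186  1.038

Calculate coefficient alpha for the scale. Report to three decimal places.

ΣVar(i) = 1.014 + 0.534 + 1.357 + 1.151 + 0.726 + 1.038 = 5.820
Sum of off-diagonal covariances = 2.624
total variance = 5.820 + 2 × 2.624 = 11.068
α = (k/(k−1))·(1 − ΣVar(i)/total variance) = (6/5)·(1 − 5.820/11.068) = 0.569

coefficient alpha = 0.569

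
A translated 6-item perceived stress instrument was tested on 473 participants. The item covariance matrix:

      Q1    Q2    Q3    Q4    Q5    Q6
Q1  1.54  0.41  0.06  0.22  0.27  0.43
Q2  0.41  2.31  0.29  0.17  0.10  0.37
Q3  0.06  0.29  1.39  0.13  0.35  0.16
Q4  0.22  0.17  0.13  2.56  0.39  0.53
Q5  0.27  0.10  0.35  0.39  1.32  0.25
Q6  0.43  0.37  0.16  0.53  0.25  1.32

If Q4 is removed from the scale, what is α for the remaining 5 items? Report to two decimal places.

Remaining items: Q1, Q2, Q3, Q5, Q6 (k = 5).
Σσᵢ² = 1.54 + 2.31 + 1.39 + 1.32 + 1.32 = 7.88
σ²_T = 7.88 + 2 × 2.69 = 13.26
α (item deleted) = (5/4)·(1 − 7.88/13.26) = 0.51

α = 0.51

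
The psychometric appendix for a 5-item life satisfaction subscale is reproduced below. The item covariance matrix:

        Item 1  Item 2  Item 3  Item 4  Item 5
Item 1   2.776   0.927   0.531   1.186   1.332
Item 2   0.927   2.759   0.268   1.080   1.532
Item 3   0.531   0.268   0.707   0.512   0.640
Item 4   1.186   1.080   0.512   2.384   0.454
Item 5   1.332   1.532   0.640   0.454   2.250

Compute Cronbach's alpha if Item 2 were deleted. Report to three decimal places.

α = 0.712

Remaining items: Item 1, Item 3, Item 4, Item 5 (k = 4).
ΣVar(i) = 2.776 + 0.707 + 2.384 + 2.250 = 8.117
σ²_T = 8.117 + 2 × 4.655 = 17.427
α (item deleted) = (4/3)·(1 − 8.117/17.427) = 0.712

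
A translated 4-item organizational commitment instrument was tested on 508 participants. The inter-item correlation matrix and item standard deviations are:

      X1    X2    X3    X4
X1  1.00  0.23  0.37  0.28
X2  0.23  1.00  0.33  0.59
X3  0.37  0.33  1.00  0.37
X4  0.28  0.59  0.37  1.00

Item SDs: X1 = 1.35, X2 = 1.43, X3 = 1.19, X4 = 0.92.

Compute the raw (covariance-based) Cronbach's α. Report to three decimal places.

Σσ²ᵢ = 1.35² + 1.43² + 1.19² + 0.92² = 6.1299
Covariances σ_ij = r_ij · s_i · s_j:
  σ(X1,X2) = 0.23 × 1.35 × 1.43 = 0.4440
  σ(X1,X3) = 0.37 × 1.35 × 1.19 = 0.5944
  σ(X1,X4) = 0.28 × 1.35 × 0.92 = 0.3478
  σ(X2,X3) = 0.33 × 1.43 × 1.19 = 0.5616
  σ(X2,X4) = 0.59 × 1.43 × 0.92 = 0.7762
  σ(X3,X4) = 0.37 × 1.19 × 0.92 = 0.4051
σ²_T = Σσ²ᵢ + 2·Σσ_ij = 6.1299 + 2 × 3.1291 = 12.3881
α = (4/3)·(1 − 6.1299/12.3881) = 0.674

α = 0.674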